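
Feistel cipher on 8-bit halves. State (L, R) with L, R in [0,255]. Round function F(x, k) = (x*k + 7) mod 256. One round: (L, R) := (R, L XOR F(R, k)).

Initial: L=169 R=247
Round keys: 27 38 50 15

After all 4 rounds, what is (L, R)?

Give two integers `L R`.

Round 1 (k=27): L=247 R=189
Round 2 (k=38): L=189 R=226
Round 3 (k=50): L=226 R=150
Round 4 (k=15): L=150 R=51

Answer: 150 51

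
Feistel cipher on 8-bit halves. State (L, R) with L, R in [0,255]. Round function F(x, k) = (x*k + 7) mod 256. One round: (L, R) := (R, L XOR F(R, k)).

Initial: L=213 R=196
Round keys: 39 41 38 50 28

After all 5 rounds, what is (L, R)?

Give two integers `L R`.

Answer: 4 220

Derivation:
Round 1 (k=39): L=196 R=54
Round 2 (k=41): L=54 R=105
Round 3 (k=38): L=105 R=171
Round 4 (k=50): L=171 R=4
Round 5 (k=28): L=4 R=220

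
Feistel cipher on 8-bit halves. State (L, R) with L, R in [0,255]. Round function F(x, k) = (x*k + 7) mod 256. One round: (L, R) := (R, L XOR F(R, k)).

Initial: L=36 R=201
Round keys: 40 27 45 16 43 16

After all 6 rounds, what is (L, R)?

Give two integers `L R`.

Answer: 102 41

Derivation:
Round 1 (k=40): L=201 R=75
Round 2 (k=27): L=75 R=57
Round 3 (k=45): L=57 R=71
Round 4 (k=16): L=71 R=78
Round 5 (k=43): L=78 R=102
Round 6 (k=16): L=102 R=41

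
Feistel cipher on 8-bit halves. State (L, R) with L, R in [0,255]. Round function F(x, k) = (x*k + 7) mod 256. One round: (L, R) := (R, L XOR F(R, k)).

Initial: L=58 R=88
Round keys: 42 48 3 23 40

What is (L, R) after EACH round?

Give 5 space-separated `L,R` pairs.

Answer: 88,77 77,47 47,217 217,169 169,182

Derivation:
Round 1 (k=42): L=88 R=77
Round 2 (k=48): L=77 R=47
Round 3 (k=3): L=47 R=217
Round 4 (k=23): L=217 R=169
Round 5 (k=40): L=169 R=182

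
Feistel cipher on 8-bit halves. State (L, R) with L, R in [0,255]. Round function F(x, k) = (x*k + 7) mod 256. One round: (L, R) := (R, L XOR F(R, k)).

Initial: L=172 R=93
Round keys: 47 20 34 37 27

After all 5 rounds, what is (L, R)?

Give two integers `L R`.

Round 1 (k=47): L=93 R=182
Round 2 (k=20): L=182 R=98
Round 3 (k=34): L=98 R=189
Round 4 (k=37): L=189 R=58
Round 5 (k=27): L=58 R=152

Answer: 58 152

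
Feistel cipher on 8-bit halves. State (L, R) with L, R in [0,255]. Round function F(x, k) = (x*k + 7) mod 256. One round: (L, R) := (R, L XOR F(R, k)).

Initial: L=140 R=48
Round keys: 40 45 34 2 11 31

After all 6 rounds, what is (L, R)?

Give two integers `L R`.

Round 1 (k=40): L=48 R=11
Round 2 (k=45): L=11 R=198
Round 3 (k=34): L=198 R=88
Round 4 (k=2): L=88 R=113
Round 5 (k=11): L=113 R=186
Round 6 (k=31): L=186 R=252

Answer: 186 252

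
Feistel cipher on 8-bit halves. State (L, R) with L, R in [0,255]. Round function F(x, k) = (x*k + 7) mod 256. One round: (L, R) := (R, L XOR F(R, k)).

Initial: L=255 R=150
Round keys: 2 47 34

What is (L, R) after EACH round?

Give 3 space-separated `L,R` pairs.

Answer: 150,204 204,237 237,77

Derivation:
Round 1 (k=2): L=150 R=204
Round 2 (k=47): L=204 R=237
Round 3 (k=34): L=237 R=77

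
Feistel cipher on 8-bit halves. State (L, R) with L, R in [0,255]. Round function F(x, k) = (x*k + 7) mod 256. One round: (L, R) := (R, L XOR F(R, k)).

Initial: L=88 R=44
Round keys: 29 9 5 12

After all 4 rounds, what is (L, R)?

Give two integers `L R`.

Round 1 (k=29): L=44 R=91
Round 2 (k=9): L=91 R=22
Round 3 (k=5): L=22 R=46
Round 4 (k=12): L=46 R=57

Answer: 46 57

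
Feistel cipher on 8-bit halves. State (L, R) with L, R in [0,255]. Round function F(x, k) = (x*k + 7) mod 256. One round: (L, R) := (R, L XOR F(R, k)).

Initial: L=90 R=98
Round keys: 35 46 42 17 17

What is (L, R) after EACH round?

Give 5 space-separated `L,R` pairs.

Round 1 (k=35): L=98 R=55
Round 2 (k=46): L=55 R=139
Round 3 (k=42): L=139 R=226
Round 4 (k=17): L=226 R=130
Round 5 (k=17): L=130 R=75

Answer: 98,55 55,139 139,226 226,130 130,75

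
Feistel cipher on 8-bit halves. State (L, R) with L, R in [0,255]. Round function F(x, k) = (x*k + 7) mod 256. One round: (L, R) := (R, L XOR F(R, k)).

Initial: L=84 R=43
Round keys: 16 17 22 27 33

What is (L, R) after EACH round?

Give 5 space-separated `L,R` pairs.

Answer: 43,227 227,49 49,222 222,64 64,153

Derivation:
Round 1 (k=16): L=43 R=227
Round 2 (k=17): L=227 R=49
Round 3 (k=22): L=49 R=222
Round 4 (k=27): L=222 R=64
Round 5 (k=33): L=64 R=153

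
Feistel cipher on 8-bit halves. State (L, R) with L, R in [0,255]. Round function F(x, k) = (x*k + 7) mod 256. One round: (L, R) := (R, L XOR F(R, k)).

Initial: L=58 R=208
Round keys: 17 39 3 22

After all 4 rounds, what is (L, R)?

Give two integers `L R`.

Answer: 48 213

Derivation:
Round 1 (k=17): L=208 R=237
Round 2 (k=39): L=237 R=242
Round 3 (k=3): L=242 R=48
Round 4 (k=22): L=48 R=213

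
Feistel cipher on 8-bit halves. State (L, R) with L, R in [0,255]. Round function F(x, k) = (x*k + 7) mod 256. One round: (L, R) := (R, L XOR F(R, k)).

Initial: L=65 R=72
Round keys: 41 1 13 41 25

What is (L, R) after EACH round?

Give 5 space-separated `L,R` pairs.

Round 1 (k=41): L=72 R=206
Round 2 (k=1): L=206 R=157
Round 3 (k=13): L=157 R=206
Round 4 (k=41): L=206 R=152
Round 5 (k=25): L=152 R=17

Answer: 72,206 206,157 157,206 206,152 152,17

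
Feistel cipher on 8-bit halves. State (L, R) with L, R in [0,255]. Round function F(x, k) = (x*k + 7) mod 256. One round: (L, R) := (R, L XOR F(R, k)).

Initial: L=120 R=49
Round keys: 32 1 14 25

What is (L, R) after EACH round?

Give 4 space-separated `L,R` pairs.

Round 1 (k=32): L=49 R=95
Round 2 (k=1): L=95 R=87
Round 3 (k=14): L=87 R=150
Round 4 (k=25): L=150 R=250

Answer: 49,95 95,87 87,150 150,250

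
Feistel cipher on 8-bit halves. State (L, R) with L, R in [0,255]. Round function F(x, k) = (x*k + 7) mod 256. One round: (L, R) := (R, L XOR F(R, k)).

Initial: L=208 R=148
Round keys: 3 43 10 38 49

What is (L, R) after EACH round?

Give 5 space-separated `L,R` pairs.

Round 1 (k=3): L=148 R=19
Round 2 (k=43): L=19 R=172
Round 3 (k=10): L=172 R=172
Round 4 (k=38): L=172 R=35
Round 5 (k=49): L=35 R=22

Answer: 148,19 19,172 172,172 172,35 35,22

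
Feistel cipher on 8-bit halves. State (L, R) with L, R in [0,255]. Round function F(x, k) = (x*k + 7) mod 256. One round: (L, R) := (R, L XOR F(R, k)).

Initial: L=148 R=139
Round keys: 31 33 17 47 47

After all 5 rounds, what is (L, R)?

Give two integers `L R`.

Round 1 (k=31): L=139 R=72
Round 2 (k=33): L=72 R=196
Round 3 (k=17): L=196 R=67
Round 4 (k=47): L=67 R=144
Round 5 (k=47): L=144 R=52

Answer: 144 52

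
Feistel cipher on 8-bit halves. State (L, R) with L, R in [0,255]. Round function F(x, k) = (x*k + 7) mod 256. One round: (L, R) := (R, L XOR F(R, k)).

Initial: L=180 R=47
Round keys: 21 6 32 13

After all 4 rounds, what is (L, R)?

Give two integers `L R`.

Answer: 209 128

Derivation:
Round 1 (k=21): L=47 R=86
Round 2 (k=6): L=86 R=36
Round 3 (k=32): L=36 R=209
Round 4 (k=13): L=209 R=128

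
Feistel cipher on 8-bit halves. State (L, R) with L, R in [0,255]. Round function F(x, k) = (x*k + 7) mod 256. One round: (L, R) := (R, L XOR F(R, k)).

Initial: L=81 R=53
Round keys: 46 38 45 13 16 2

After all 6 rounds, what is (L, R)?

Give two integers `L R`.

Answer: 226 89

Derivation:
Round 1 (k=46): L=53 R=220
Round 2 (k=38): L=220 R=154
Round 3 (k=45): L=154 R=197
Round 4 (k=13): L=197 R=146
Round 5 (k=16): L=146 R=226
Round 6 (k=2): L=226 R=89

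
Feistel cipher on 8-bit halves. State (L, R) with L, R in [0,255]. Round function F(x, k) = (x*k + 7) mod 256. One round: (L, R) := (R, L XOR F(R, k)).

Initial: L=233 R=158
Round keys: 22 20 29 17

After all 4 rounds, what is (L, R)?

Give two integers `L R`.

Answer: 166 124

Derivation:
Round 1 (k=22): L=158 R=114
Round 2 (k=20): L=114 R=113
Round 3 (k=29): L=113 R=166
Round 4 (k=17): L=166 R=124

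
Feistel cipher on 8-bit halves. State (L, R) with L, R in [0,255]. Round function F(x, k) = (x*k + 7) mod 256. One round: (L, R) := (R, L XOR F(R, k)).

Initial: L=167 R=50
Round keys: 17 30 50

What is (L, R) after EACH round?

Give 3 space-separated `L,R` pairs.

Answer: 50,254 254,249 249,87

Derivation:
Round 1 (k=17): L=50 R=254
Round 2 (k=30): L=254 R=249
Round 3 (k=50): L=249 R=87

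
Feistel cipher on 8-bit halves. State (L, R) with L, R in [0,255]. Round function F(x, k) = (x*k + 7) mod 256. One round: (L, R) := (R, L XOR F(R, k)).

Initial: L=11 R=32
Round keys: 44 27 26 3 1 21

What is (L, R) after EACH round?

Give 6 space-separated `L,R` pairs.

Answer: 32,140 140,235 235,105 105,169 169,217 217,125

Derivation:
Round 1 (k=44): L=32 R=140
Round 2 (k=27): L=140 R=235
Round 3 (k=26): L=235 R=105
Round 4 (k=3): L=105 R=169
Round 5 (k=1): L=169 R=217
Round 6 (k=21): L=217 R=125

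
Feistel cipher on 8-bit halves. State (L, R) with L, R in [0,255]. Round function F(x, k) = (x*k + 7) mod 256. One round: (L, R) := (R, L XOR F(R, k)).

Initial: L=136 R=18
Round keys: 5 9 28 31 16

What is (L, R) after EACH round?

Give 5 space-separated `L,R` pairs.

Round 1 (k=5): L=18 R=233
Round 2 (k=9): L=233 R=42
Round 3 (k=28): L=42 R=118
Round 4 (k=31): L=118 R=123
Round 5 (k=16): L=123 R=193

Answer: 18,233 233,42 42,118 118,123 123,193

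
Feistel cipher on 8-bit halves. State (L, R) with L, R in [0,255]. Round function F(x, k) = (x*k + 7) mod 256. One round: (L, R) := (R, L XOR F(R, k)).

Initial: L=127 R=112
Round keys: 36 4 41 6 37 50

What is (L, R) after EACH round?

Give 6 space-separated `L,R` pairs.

Round 1 (k=36): L=112 R=184
Round 2 (k=4): L=184 R=151
Round 3 (k=41): L=151 R=142
Round 4 (k=6): L=142 R=204
Round 5 (k=37): L=204 R=13
Round 6 (k=50): L=13 R=93

Answer: 112,184 184,151 151,142 142,204 204,13 13,93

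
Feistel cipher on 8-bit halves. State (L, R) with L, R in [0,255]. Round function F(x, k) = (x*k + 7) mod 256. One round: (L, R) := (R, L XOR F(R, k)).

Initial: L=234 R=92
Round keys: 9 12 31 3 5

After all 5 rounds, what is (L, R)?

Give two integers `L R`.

Round 1 (k=9): L=92 R=169
Round 2 (k=12): L=169 R=175
Round 3 (k=31): L=175 R=145
Round 4 (k=3): L=145 R=21
Round 5 (k=5): L=21 R=225

Answer: 21 225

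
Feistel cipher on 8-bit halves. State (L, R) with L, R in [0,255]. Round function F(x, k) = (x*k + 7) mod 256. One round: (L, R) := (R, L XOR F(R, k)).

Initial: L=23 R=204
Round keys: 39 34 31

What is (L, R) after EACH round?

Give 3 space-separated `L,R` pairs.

Round 1 (k=39): L=204 R=12
Round 2 (k=34): L=12 R=83
Round 3 (k=31): L=83 R=24

Answer: 204,12 12,83 83,24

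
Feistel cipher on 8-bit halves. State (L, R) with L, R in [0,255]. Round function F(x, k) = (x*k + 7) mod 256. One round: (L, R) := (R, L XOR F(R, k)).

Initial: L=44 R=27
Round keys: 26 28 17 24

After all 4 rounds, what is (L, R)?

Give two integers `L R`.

Round 1 (k=26): L=27 R=233
Round 2 (k=28): L=233 R=152
Round 3 (k=17): L=152 R=246
Round 4 (k=24): L=246 R=143

Answer: 246 143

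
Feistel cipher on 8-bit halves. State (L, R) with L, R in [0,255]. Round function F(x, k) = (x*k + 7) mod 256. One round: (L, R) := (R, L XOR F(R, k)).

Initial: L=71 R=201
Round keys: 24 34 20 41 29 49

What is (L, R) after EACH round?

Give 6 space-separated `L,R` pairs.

Round 1 (k=24): L=201 R=152
Round 2 (k=34): L=152 R=254
Round 3 (k=20): L=254 R=71
Round 4 (k=41): L=71 R=152
Round 5 (k=29): L=152 R=120
Round 6 (k=49): L=120 R=103

Answer: 201,152 152,254 254,71 71,152 152,120 120,103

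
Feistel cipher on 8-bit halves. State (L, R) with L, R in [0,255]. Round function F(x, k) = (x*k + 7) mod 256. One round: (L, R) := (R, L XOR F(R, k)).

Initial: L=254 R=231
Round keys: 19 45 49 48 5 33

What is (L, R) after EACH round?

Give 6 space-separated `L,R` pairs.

Round 1 (k=19): L=231 R=210
Round 2 (k=45): L=210 R=22
Round 3 (k=49): L=22 R=239
Round 4 (k=48): L=239 R=193
Round 5 (k=5): L=193 R=35
Round 6 (k=33): L=35 R=75

Answer: 231,210 210,22 22,239 239,193 193,35 35,75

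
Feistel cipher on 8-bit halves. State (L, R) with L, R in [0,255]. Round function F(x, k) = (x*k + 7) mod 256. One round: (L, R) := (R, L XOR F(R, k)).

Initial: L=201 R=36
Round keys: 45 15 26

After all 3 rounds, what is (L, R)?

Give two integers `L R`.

Answer: 177 147

Derivation:
Round 1 (k=45): L=36 R=146
Round 2 (k=15): L=146 R=177
Round 3 (k=26): L=177 R=147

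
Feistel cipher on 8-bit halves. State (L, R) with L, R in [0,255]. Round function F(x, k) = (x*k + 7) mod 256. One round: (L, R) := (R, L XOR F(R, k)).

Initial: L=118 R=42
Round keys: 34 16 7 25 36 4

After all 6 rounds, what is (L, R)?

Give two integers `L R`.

Round 1 (k=34): L=42 R=237
Round 2 (k=16): L=237 R=253
Round 3 (k=7): L=253 R=31
Round 4 (k=25): L=31 R=243
Round 5 (k=36): L=243 R=44
Round 6 (k=4): L=44 R=68

Answer: 44 68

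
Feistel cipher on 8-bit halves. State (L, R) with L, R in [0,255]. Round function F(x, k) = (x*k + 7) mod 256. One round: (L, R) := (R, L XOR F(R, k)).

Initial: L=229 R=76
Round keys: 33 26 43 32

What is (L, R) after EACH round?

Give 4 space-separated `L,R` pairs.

Round 1 (k=33): L=76 R=54
Round 2 (k=26): L=54 R=207
Round 3 (k=43): L=207 R=250
Round 4 (k=32): L=250 R=136

Answer: 76,54 54,207 207,250 250,136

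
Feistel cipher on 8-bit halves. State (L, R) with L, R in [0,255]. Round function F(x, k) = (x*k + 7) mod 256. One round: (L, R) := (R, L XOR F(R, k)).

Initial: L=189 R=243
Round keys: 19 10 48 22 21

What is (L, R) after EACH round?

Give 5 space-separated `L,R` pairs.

Answer: 243,173 173,58 58,74 74,89 89,30

Derivation:
Round 1 (k=19): L=243 R=173
Round 2 (k=10): L=173 R=58
Round 3 (k=48): L=58 R=74
Round 4 (k=22): L=74 R=89
Round 5 (k=21): L=89 R=30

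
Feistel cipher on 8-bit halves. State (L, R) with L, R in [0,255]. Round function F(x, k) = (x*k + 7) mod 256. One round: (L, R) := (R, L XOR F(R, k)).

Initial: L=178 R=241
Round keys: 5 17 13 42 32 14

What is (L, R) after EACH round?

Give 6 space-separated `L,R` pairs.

Round 1 (k=5): L=241 R=14
Round 2 (k=17): L=14 R=4
Round 3 (k=13): L=4 R=53
Round 4 (k=42): L=53 R=189
Round 5 (k=32): L=189 R=146
Round 6 (k=14): L=146 R=190

Answer: 241,14 14,4 4,53 53,189 189,146 146,190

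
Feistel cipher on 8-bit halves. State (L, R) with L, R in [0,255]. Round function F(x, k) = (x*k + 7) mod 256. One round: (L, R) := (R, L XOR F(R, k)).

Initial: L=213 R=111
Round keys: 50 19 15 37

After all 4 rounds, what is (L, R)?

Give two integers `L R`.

Answer: 95 138

Derivation:
Round 1 (k=50): L=111 R=96
Round 2 (k=19): L=96 R=72
Round 3 (k=15): L=72 R=95
Round 4 (k=37): L=95 R=138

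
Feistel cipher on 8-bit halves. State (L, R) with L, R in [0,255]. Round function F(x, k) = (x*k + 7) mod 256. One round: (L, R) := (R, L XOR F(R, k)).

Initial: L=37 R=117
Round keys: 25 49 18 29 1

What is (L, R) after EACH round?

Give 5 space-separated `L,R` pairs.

Answer: 117,81 81,253 253,128 128,122 122,1

Derivation:
Round 1 (k=25): L=117 R=81
Round 2 (k=49): L=81 R=253
Round 3 (k=18): L=253 R=128
Round 4 (k=29): L=128 R=122
Round 5 (k=1): L=122 R=1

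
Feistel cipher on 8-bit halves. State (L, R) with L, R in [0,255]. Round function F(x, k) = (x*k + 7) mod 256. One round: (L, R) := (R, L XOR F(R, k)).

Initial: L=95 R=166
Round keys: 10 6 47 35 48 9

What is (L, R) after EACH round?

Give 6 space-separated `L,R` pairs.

Round 1 (k=10): L=166 R=220
Round 2 (k=6): L=220 R=137
Round 3 (k=47): L=137 R=242
Round 4 (k=35): L=242 R=148
Round 5 (k=48): L=148 R=53
Round 6 (k=9): L=53 R=112

Answer: 166,220 220,137 137,242 242,148 148,53 53,112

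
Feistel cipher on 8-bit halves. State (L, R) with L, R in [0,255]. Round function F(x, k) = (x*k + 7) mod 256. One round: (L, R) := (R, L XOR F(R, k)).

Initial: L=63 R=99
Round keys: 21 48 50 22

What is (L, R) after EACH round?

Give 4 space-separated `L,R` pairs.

Round 1 (k=21): L=99 R=25
Round 2 (k=48): L=25 R=212
Round 3 (k=50): L=212 R=118
Round 4 (k=22): L=118 R=255

Answer: 99,25 25,212 212,118 118,255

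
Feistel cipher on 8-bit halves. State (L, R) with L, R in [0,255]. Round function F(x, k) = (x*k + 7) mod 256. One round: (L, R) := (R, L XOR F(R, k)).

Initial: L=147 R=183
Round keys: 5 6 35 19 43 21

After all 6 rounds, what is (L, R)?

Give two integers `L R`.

Round 1 (k=5): L=183 R=9
Round 2 (k=6): L=9 R=138
Round 3 (k=35): L=138 R=236
Round 4 (k=19): L=236 R=1
Round 5 (k=43): L=1 R=222
Round 6 (k=21): L=222 R=60

Answer: 222 60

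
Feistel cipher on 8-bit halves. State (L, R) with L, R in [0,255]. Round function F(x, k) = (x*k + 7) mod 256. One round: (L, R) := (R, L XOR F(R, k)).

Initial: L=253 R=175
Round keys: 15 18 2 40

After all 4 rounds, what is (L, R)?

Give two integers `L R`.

Answer: 86 25

Derivation:
Round 1 (k=15): L=175 R=181
Round 2 (k=18): L=181 R=110
Round 3 (k=2): L=110 R=86
Round 4 (k=40): L=86 R=25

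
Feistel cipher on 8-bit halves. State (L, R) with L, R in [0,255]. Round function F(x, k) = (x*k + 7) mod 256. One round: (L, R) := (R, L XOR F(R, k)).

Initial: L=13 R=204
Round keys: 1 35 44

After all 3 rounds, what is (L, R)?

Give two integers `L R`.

Round 1 (k=1): L=204 R=222
Round 2 (k=35): L=222 R=173
Round 3 (k=44): L=173 R=29

Answer: 173 29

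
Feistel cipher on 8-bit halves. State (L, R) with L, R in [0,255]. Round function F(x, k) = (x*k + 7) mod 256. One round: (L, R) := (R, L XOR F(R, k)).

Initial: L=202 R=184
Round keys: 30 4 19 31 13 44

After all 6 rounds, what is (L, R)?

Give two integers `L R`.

Round 1 (k=30): L=184 R=93
Round 2 (k=4): L=93 R=195
Round 3 (k=19): L=195 R=221
Round 4 (k=31): L=221 R=9
Round 5 (k=13): L=9 R=161
Round 6 (k=44): L=161 R=186

Answer: 161 186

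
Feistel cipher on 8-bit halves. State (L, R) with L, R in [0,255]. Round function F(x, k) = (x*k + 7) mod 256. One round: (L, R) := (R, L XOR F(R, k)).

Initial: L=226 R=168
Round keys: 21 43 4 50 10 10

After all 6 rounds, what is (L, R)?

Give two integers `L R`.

Answer: 203 192

Derivation:
Round 1 (k=21): L=168 R=45
Round 2 (k=43): L=45 R=62
Round 3 (k=4): L=62 R=210
Round 4 (k=50): L=210 R=53
Round 5 (k=10): L=53 R=203
Round 6 (k=10): L=203 R=192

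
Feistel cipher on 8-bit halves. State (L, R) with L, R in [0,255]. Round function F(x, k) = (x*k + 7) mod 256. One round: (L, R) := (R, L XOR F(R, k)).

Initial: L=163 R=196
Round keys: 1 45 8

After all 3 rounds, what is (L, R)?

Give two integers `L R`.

Answer: 139 55

Derivation:
Round 1 (k=1): L=196 R=104
Round 2 (k=45): L=104 R=139
Round 3 (k=8): L=139 R=55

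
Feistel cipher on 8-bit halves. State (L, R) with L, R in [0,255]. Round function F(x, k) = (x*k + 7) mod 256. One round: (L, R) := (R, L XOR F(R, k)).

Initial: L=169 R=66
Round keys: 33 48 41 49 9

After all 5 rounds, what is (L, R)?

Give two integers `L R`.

Answer: 190 129

Derivation:
Round 1 (k=33): L=66 R=32
Round 2 (k=48): L=32 R=69
Round 3 (k=41): L=69 R=52
Round 4 (k=49): L=52 R=190
Round 5 (k=9): L=190 R=129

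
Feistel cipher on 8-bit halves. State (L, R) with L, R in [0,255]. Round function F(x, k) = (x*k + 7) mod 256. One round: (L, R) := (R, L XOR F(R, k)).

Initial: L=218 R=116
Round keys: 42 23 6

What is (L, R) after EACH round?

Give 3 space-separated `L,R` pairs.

Answer: 116,213 213,94 94,238

Derivation:
Round 1 (k=42): L=116 R=213
Round 2 (k=23): L=213 R=94
Round 3 (k=6): L=94 R=238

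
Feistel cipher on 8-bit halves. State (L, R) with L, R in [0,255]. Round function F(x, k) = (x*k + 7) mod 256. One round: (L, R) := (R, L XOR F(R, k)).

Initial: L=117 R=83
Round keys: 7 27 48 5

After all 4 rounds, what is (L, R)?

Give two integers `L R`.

Round 1 (k=7): L=83 R=57
Round 2 (k=27): L=57 R=89
Round 3 (k=48): L=89 R=142
Round 4 (k=5): L=142 R=148

Answer: 142 148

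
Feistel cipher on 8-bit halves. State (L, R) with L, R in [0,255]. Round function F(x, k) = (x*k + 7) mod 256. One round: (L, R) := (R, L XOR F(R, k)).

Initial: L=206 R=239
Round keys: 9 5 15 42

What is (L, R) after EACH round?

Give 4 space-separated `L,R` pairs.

Answer: 239,160 160,200 200,31 31,213

Derivation:
Round 1 (k=9): L=239 R=160
Round 2 (k=5): L=160 R=200
Round 3 (k=15): L=200 R=31
Round 4 (k=42): L=31 R=213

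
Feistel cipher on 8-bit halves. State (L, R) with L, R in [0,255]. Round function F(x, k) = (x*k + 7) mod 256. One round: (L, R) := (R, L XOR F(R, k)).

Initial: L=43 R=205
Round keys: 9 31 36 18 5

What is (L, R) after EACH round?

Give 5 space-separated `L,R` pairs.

Round 1 (k=9): L=205 R=23
Round 2 (k=31): L=23 R=29
Round 3 (k=36): L=29 R=12
Round 4 (k=18): L=12 R=194
Round 5 (k=5): L=194 R=221

Answer: 205,23 23,29 29,12 12,194 194,221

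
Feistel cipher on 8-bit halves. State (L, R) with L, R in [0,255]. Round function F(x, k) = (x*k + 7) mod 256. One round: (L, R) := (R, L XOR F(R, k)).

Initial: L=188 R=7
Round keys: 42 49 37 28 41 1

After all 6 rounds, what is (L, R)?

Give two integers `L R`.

Answer: 88 75

Derivation:
Round 1 (k=42): L=7 R=145
Round 2 (k=49): L=145 R=207
Round 3 (k=37): L=207 R=99
Round 4 (k=28): L=99 R=20
Round 5 (k=41): L=20 R=88
Round 6 (k=1): L=88 R=75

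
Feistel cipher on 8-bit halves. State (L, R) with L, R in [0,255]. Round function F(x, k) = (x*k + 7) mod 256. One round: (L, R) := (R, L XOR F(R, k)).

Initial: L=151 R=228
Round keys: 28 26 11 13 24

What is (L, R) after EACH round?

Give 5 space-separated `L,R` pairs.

Round 1 (k=28): L=228 R=96
Round 2 (k=26): L=96 R=35
Round 3 (k=11): L=35 R=232
Round 4 (k=13): L=232 R=236
Round 5 (k=24): L=236 R=207

Answer: 228,96 96,35 35,232 232,236 236,207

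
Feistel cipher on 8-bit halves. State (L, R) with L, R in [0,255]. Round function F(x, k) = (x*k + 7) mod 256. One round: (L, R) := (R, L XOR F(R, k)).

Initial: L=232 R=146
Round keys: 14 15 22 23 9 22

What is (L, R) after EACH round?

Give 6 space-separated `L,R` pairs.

Round 1 (k=14): L=146 R=235
Round 2 (k=15): L=235 R=94
Round 3 (k=22): L=94 R=240
Round 4 (k=23): L=240 R=201
Round 5 (k=9): L=201 R=232
Round 6 (k=22): L=232 R=62

Answer: 146,235 235,94 94,240 240,201 201,232 232,62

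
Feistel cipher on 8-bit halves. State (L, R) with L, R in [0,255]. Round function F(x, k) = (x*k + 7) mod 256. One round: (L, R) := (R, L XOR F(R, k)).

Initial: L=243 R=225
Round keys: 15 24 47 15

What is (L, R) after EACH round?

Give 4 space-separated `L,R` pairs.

Answer: 225,197 197,158 158,204 204,101

Derivation:
Round 1 (k=15): L=225 R=197
Round 2 (k=24): L=197 R=158
Round 3 (k=47): L=158 R=204
Round 4 (k=15): L=204 R=101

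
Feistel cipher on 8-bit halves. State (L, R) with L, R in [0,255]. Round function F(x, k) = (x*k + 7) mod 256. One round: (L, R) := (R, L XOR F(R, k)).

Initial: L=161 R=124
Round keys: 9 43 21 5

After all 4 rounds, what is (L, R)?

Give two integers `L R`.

Answer: 190 92

Derivation:
Round 1 (k=9): L=124 R=194
Round 2 (k=43): L=194 R=225
Round 3 (k=21): L=225 R=190
Round 4 (k=5): L=190 R=92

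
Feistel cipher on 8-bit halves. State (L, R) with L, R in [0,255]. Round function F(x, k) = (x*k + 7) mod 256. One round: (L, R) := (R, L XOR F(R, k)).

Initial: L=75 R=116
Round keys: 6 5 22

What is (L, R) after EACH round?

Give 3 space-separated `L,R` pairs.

Answer: 116,244 244,191 191,133

Derivation:
Round 1 (k=6): L=116 R=244
Round 2 (k=5): L=244 R=191
Round 3 (k=22): L=191 R=133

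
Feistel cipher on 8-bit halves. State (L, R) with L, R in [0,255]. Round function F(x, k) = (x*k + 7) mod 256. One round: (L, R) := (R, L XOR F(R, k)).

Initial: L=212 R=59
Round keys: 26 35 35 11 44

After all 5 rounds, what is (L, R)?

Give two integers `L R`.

Round 1 (k=26): L=59 R=209
Round 2 (k=35): L=209 R=161
Round 3 (k=35): L=161 R=219
Round 4 (k=11): L=219 R=209
Round 5 (k=44): L=209 R=40

Answer: 209 40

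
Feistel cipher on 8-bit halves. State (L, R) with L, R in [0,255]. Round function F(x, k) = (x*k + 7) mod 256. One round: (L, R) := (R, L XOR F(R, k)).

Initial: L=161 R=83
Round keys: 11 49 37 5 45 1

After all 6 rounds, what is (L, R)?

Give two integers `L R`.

Answer: 107 163

Derivation:
Round 1 (k=11): L=83 R=57
Round 2 (k=49): L=57 R=163
Round 3 (k=37): L=163 R=175
Round 4 (k=5): L=175 R=209
Round 5 (k=45): L=209 R=107
Round 6 (k=1): L=107 R=163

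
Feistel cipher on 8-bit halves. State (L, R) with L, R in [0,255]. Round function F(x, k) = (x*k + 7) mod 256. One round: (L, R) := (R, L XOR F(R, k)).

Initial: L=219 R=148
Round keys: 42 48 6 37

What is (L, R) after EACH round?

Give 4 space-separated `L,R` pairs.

Answer: 148,148 148,83 83,109 109,155

Derivation:
Round 1 (k=42): L=148 R=148
Round 2 (k=48): L=148 R=83
Round 3 (k=6): L=83 R=109
Round 4 (k=37): L=109 R=155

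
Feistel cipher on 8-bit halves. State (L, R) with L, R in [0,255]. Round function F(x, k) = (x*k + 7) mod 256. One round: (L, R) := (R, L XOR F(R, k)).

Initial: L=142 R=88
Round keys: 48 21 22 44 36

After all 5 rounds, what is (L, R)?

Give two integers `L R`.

Answer: 19 213

Derivation:
Round 1 (k=48): L=88 R=9
Round 2 (k=21): L=9 R=156
Round 3 (k=22): L=156 R=102
Round 4 (k=44): L=102 R=19
Round 5 (k=36): L=19 R=213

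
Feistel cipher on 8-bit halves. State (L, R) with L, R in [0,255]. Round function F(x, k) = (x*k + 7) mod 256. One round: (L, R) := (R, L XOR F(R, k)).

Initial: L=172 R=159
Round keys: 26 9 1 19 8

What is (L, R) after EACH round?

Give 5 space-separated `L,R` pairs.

Answer: 159,129 129,15 15,151 151,51 51,8

Derivation:
Round 1 (k=26): L=159 R=129
Round 2 (k=9): L=129 R=15
Round 3 (k=1): L=15 R=151
Round 4 (k=19): L=151 R=51
Round 5 (k=8): L=51 R=8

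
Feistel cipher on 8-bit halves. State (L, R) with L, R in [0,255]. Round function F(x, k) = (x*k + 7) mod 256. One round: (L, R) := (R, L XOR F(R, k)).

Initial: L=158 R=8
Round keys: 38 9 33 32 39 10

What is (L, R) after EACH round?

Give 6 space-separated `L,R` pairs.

Answer: 8,169 169,240 240,94 94,55 55,54 54,20

Derivation:
Round 1 (k=38): L=8 R=169
Round 2 (k=9): L=169 R=240
Round 3 (k=33): L=240 R=94
Round 4 (k=32): L=94 R=55
Round 5 (k=39): L=55 R=54
Round 6 (k=10): L=54 R=20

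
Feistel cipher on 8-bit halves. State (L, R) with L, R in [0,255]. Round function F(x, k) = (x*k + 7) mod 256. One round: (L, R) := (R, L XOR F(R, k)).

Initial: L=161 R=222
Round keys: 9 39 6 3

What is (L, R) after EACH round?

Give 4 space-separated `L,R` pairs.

Answer: 222,116 116,109 109,225 225,199

Derivation:
Round 1 (k=9): L=222 R=116
Round 2 (k=39): L=116 R=109
Round 3 (k=6): L=109 R=225
Round 4 (k=3): L=225 R=199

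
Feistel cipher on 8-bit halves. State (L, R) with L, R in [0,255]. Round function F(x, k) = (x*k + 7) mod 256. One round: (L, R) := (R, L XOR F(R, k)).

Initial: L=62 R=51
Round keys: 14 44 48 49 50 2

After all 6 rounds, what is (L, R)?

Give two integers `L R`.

Answer: 141 230

Derivation:
Round 1 (k=14): L=51 R=239
Round 2 (k=44): L=239 R=40
Round 3 (k=48): L=40 R=104
Round 4 (k=49): L=104 R=199
Round 5 (k=50): L=199 R=141
Round 6 (k=2): L=141 R=230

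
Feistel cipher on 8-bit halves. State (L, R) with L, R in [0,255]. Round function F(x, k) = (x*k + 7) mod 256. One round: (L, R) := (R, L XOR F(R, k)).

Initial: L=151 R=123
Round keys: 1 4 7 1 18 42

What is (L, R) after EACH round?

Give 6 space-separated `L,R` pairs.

Round 1 (k=1): L=123 R=21
Round 2 (k=4): L=21 R=32
Round 3 (k=7): L=32 R=242
Round 4 (k=1): L=242 R=217
Round 5 (k=18): L=217 R=187
Round 6 (k=42): L=187 R=108

Answer: 123,21 21,32 32,242 242,217 217,187 187,108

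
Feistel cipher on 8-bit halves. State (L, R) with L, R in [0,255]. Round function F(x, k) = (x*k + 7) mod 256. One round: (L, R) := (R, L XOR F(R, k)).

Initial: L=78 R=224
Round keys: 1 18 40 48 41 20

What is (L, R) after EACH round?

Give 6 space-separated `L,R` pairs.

Round 1 (k=1): L=224 R=169
Round 2 (k=18): L=169 R=9
Round 3 (k=40): L=9 R=198
Round 4 (k=48): L=198 R=46
Round 5 (k=41): L=46 R=163
Round 6 (k=20): L=163 R=237

Answer: 224,169 169,9 9,198 198,46 46,163 163,237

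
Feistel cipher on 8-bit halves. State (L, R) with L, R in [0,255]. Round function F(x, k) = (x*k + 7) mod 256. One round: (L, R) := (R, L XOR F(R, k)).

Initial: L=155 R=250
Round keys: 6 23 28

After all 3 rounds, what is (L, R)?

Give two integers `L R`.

Answer: 53 171

Derivation:
Round 1 (k=6): L=250 R=120
Round 2 (k=23): L=120 R=53
Round 3 (k=28): L=53 R=171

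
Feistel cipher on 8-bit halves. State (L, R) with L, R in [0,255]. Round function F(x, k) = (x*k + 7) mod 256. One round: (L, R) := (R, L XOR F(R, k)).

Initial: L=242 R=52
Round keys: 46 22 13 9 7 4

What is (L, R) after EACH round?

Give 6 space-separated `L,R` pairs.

Answer: 52,173 173,209 209,9 9,137 137,207 207,202

Derivation:
Round 1 (k=46): L=52 R=173
Round 2 (k=22): L=173 R=209
Round 3 (k=13): L=209 R=9
Round 4 (k=9): L=9 R=137
Round 5 (k=7): L=137 R=207
Round 6 (k=4): L=207 R=202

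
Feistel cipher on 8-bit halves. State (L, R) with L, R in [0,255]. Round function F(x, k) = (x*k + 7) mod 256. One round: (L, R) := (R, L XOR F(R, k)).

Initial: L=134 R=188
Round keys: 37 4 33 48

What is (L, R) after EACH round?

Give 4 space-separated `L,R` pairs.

Answer: 188,181 181,103 103,251 251,112

Derivation:
Round 1 (k=37): L=188 R=181
Round 2 (k=4): L=181 R=103
Round 3 (k=33): L=103 R=251
Round 4 (k=48): L=251 R=112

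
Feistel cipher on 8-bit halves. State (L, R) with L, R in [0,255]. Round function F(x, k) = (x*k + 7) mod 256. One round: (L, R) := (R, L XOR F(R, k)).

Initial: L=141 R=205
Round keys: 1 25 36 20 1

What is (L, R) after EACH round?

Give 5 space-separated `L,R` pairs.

Answer: 205,89 89,117 117,34 34,218 218,195

Derivation:
Round 1 (k=1): L=205 R=89
Round 2 (k=25): L=89 R=117
Round 3 (k=36): L=117 R=34
Round 4 (k=20): L=34 R=218
Round 5 (k=1): L=218 R=195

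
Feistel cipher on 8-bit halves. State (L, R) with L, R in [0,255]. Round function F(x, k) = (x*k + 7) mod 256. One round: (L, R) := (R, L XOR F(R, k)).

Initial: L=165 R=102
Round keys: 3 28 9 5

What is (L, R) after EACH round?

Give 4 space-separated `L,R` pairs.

Round 1 (k=3): L=102 R=156
Round 2 (k=28): L=156 R=113
Round 3 (k=9): L=113 R=156
Round 4 (k=5): L=156 R=98

Answer: 102,156 156,113 113,156 156,98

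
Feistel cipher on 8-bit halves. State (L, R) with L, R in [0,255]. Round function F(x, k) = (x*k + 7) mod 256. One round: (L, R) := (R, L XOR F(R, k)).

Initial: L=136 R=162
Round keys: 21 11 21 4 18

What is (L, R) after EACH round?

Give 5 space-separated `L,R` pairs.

Answer: 162,217 217,248 248,134 134,231 231,195

Derivation:
Round 1 (k=21): L=162 R=217
Round 2 (k=11): L=217 R=248
Round 3 (k=21): L=248 R=134
Round 4 (k=4): L=134 R=231
Round 5 (k=18): L=231 R=195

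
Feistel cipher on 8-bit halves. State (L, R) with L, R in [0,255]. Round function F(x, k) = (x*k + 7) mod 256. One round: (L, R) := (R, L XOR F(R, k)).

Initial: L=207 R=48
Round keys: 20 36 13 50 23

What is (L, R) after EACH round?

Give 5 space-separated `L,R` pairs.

Round 1 (k=20): L=48 R=8
Round 2 (k=36): L=8 R=23
Round 3 (k=13): L=23 R=58
Round 4 (k=50): L=58 R=76
Round 5 (k=23): L=76 R=225

Answer: 48,8 8,23 23,58 58,76 76,225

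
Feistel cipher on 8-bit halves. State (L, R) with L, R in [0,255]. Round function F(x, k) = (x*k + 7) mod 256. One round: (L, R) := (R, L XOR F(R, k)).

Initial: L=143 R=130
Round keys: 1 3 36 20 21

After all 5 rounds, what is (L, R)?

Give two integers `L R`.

Answer: 48 34

Derivation:
Round 1 (k=1): L=130 R=6
Round 2 (k=3): L=6 R=155
Round 3 (k=36): L=155 R=213
Round 4 (k=20): L=213 R=48
Round 5 (k=21): L=48 R=34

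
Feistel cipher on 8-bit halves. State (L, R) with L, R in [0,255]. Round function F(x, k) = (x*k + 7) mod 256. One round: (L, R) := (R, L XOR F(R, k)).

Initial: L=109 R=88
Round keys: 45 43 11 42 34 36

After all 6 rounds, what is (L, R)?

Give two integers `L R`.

Round 1 (k=45): L=88 R=18
Round 2 (k=43): L=18 R=85
Round 3 (k=11): L=85 R=188
Round 4 (k=42): L=188 R=138
Round 5 (k=34): L=138 R=231
Round 6 (k=36): L=231 R=9

Answer: 231 9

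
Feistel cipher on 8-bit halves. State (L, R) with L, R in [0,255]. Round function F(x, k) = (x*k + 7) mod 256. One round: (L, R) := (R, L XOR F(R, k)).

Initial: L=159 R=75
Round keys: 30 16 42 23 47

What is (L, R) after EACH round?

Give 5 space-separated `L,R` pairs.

Answer: 75,78 78,172 172,113 113,130 130,148

Derivation:
Round 1 (k=30): L=75 R=78
Round 2 (k=16): L=78 R=172
Round 3 (k=42): L=172 R=113
Round 4 (k=23): L=113 R=130
Round 5 (k=47): L=130 R=148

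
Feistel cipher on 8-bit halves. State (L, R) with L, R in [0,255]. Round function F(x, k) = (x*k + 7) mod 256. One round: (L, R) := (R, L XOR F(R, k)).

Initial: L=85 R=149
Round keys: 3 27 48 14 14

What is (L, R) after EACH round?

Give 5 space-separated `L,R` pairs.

Answer: 149,147 147,29 29,228 228,98 98,135

Derivation:
Round 1 (k=3): L=149 R=147
Round 2 (k=27): L=147 R=29
Round 3 (k=48): L=29 R=228
Round 4 (k=14): L=228 R=98
Round 5 (k=14): L=98 R=135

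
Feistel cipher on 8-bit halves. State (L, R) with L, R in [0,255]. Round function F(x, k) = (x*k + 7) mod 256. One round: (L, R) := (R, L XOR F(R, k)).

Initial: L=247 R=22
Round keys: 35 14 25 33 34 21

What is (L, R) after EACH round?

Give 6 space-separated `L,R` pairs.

Round 1 (k=35): L=22 R=254
Round 2 (k=14): L=254 R=253
Round 3 (k=25): L=253 R=66
Round 4 (k=33): L=66 R=116
Round 5 (k=34): L=116 R=45
Round 6 (k=21): L=45 R=204

Answer: 22,254 254,253 253,66 66,116 116,45 45,204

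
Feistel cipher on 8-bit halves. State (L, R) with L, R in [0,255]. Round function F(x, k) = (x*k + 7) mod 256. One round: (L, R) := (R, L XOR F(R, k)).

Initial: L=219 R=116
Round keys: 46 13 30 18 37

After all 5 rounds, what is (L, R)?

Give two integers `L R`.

Round 1 (k=46): L=116 R=4
Round 2 (k=13): L=4 R=79
Round 3 (k=30): L=79 R=77
Round 4 (k=18): L=77 R=62
Round 5 (k=37): L=62 R=176

Answer: 62 176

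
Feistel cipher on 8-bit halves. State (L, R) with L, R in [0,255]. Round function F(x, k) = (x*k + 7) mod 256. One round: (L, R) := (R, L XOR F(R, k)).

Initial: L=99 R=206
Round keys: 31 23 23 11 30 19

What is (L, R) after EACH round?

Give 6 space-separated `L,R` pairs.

Round 1 (k=31): L=206 R=154
Round 2 (k=23): L=154 R=19
Round 3 (k=23): L=19 R=38
Round 4 (k=11): L=38 R=186
Round 5 (k=30): L=186 R=245
Round 6 (k=19): L=245 R=140

Answer: 206,154 154,19 19,38 38,186 186,245 245,140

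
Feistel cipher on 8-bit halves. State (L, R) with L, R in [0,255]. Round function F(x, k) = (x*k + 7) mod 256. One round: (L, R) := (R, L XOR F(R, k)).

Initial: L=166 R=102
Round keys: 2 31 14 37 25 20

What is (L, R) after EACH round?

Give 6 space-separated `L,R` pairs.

Answer: 102,117 117,84 84,234 234,141 141,38 38,114

Derivation:
Round 1 (k=2): L=102 R=117
Round 2 (k=31): L=117 R=84
Round 3 (k=14): L=84 R=234
Round 4 (k=37): L=234 R=141
Round 5 (k=25): L=141 R=38
Round 6 (k=20): L=38 R=114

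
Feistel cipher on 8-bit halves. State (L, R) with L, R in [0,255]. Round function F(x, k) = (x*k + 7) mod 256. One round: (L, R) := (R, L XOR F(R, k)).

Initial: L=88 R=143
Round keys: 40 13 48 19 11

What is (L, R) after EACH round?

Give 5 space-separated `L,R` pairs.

Answer: 143,7 7,237 237,112 112,186 186,117

Derivation:
Round 1 (k=40): L=143 R=7
Round 2 (k=13): L=7 R=237
Round 3 (k=48): L=237 R=112
Round 4 (k=19): L=112 R=186
Round 5 (k=11): L=186 R=117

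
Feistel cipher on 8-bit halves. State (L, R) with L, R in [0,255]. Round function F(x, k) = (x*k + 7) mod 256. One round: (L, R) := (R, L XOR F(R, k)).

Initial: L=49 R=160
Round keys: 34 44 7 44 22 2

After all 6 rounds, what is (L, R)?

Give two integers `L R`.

Round 1 (k=34): L=160 R=118
Round 2 (k=44): L=118 R=239
Round 3 (k=7): L=239 R=230
Round 4 (k=44): L=230 R=96
Round 5 (k=22): L=96 R=161
Round 6 (k=2): L=161 R=41

Answer: 161 41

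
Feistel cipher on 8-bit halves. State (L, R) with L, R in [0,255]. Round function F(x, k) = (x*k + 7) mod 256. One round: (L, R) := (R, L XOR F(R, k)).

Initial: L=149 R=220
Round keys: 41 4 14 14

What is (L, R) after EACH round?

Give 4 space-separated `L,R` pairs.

Round 1 (k=41): L=220 R=214
Round 2 (k=4): L=214 R=131
Round 3 (k=14): L=131 R=231
Round 4 (k=14): L=231 R=42

Answer: 220,214 214,131 131,231 231,42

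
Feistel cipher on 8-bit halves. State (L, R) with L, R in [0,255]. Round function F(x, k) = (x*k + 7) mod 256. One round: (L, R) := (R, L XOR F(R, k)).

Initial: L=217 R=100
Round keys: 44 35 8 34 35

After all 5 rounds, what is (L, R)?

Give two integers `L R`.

Answer: 92 218

Derivation:
Round 1 (k=44): L=100 R=238
Round 2 (k=35): L=238 R=245
Round 3 (k=8): L=245 R=65
Round 4 (k=34): L=65 R=92
Round 5 (k=35): L=92 R=218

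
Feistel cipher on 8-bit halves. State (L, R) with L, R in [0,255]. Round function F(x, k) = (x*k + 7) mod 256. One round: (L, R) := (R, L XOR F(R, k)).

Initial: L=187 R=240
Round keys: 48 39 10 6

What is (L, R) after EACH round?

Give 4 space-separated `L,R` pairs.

Answer: 240,188 188,91 91,41 41,166

Derivation:
Round 1 (k=48): L=240 R=188
Round 2 (k=39): L=188 R=91
Round 3 (k=10): L=91 R=41
Round 4 (k=6): L=41 R=166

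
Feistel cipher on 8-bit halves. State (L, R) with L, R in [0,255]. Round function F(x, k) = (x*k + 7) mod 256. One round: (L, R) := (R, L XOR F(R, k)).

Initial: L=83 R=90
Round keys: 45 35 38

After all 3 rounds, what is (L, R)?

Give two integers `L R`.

Answer: 191 235

Derivation:
Round 1 (k=45): L=90 R=138
Round 2 (k=35): L=138 R=191
Round 3 (k=38): L=191 R=235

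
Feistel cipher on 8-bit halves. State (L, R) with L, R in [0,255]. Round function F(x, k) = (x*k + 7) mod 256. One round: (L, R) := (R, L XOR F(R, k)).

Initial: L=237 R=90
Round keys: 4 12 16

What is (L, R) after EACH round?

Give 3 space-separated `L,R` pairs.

Round 1 (k=4): L=90 R=130
Round 2 (k=12): L=130 R=69
Round 3 (k=16): L=69 R=213

Answer: 90,130 130,69 69,213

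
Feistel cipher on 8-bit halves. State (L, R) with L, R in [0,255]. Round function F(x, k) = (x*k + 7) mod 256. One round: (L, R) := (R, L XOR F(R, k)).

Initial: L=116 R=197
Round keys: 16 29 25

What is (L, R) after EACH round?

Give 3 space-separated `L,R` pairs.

Answer: 197,35 35,59 59,233

Derivation:
Round 1 (k=16): L=197 R=35
Round 2 (k=29): L=35 R=59
Round 3 (k=25): L=59 R=233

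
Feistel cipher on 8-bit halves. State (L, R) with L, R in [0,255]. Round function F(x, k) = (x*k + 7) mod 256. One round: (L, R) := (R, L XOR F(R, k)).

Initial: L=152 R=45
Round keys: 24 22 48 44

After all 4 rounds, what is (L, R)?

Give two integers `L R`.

Round 1 (k=24): L=45 R=167
Round 2 (k=22): L=167 R=76
Round 3 (k=48): L=76 R=224
Round 4 (k=44): L=224 R=203

Answer: 224 203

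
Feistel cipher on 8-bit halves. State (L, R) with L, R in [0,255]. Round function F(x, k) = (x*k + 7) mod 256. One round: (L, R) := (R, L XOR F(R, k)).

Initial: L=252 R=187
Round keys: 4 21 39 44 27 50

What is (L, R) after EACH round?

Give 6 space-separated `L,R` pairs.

Round 1 (k=4): L=187 R=15
Round 2 (k=21): L=15 R=249
Round 3 (k=39): L=249 R=249
Round 4 (k=44): L=249 R=42
Round 5 (k=27): L=42 R=140
Round 6 (k=50): L=140 R=117

Answer: 187,15 15,249 249,249 249,42 42,140 140,117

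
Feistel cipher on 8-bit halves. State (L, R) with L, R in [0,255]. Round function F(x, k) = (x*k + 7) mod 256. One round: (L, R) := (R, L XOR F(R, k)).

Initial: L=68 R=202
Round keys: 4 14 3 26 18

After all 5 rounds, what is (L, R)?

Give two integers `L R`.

Round 1 (k=4): L=202 R=107
Round 2 (k=14): L=107 R=43
Round 3 (k=3): L=43 R=227
Round 4 (k=26): L=227 R=62
Round 5 (k=18): L=62 R=128

Answer: 62 128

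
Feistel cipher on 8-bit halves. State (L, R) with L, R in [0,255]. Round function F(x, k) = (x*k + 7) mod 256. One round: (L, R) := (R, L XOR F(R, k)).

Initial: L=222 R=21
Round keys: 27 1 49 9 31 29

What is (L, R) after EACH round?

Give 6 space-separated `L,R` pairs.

Round 1 (k=27): L=21 R=224
Round 2 (k=1): L=224 R=242
Round 3 (k=49): L=242 R=185
Round 4 (k=9): L=185 R=122
Round 5 (k=31): L=122 R=116
Round 6 (k=29): L=116 R=81

Answer: 21,224 224,242 242,185 185,122 122,116 116,81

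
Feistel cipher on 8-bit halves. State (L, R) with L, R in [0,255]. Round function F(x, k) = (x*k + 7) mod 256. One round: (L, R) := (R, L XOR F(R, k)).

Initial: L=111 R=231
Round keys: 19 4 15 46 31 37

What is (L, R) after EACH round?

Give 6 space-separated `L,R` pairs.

Round 1 (k=19): L=231 R=67
Round 2 (k=4): L=67 R=244
Round 3 (k=15): L=244 R=16
Round 4 (k=46): L=16 R=19
Round 5 (k=31): L=19 R=68
Round 6 (k=37): L=68 R=200

Answer: 231,67 67,244 244,16 16,19 19,68 68,200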